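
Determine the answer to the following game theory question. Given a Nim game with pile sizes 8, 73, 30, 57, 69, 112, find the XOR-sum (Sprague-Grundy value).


We need the XOR (exclusive or) of all pile sizes.
After XOR-ing pile 1 (size 8): 0 XOR 8 = 8
After XOR-ing pile 2 (size 73): 8 XOR 73 = 65
After XOR-ing pile 3 (size 30): 65 XOR 30 = 95
After XOR-ing pile 4 (size 57): 95 XOR 57 = 102
After XOR-ing pile 5 (size 69): 102 XOR 69 = 35
After XOR-ing pile 6 (size 112): 35 XOR 112 = 83
The Nim-value of this position is 83.

83


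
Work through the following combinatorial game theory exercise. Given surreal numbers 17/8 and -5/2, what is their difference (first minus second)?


x = 17/8, y = -5/2
Converting to common denominator: 8
x = 17/8, y = -20/8
x - y = 17/8 - -5/2 = 37/8

37/8


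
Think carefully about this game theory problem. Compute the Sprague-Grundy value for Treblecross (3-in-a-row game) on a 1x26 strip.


Treblecross: place X on empty cells; 3-in-a-row wins.
Playing within two cells of an existing X lets the opponent win at once, so sensible play treats the cells i-2..i+2 around each X as dead. The player left with no safe cell loses, so this is a normal-play take-away game on strips of safe cells.
Placing X at cell i (0-indexed) of a strip of k safe cells leaves independent strips of sizes max(0, i-2) and max(0, k-i-3). Hence G(k) = mex{ G(max(0,i-2)) XOR G(max(0,k-i-3)) : 0 <= i < k }, with G(0) = 0.
G(1): splits (0,0):0^0=0 -> mex({0}) = 1
G(2): splits (0,0):0^0=0 -> mex({0}) = 1
G(3): splits (0,0):0^0=0 -> mex({0}) = 1
G(4): splits (0,1):0^1=1 (0,0):0^0=0 -> mex({0, 1}) = 2
G(5): splits (0,2):0^1=1 (0,1):0^1=1 (0,0):0^0=0 -> mex({0, 1}) = 2
G(6) = mex({1}) = 0
G(7) = mex({0, 1, 2}) = 3
G(8) = mex({0, 1, 2}) = 3
G(9) = mex({0, 2}) = 1
G(10) = mex({0, 2, 3}) = 1
G(11) = mex({0, 3}) = 1
G(12) = mex({1, 3}) = 0
G(13) = mex({0, 1, 2, 3}) = 4
G(14) = mex({0, 1, 2}) = 3
G(15) = mex({0, 1, 2}) = 3
G(16) = mex({0, 1, 2, 4}) = 3
G(17) = mex({0, 1, 3, 4}) = 2
G(18) = mex({0, 1, 3, 4}) = 2
G(19) = mex({0, 1, 3, 5}) = 2
G(20) = mex({0, 1, 2, 3, 5}) = 4
G(21) = mex({0, 1, 2, 3, 5}) = 4
G(22) = mex({1, 2, 6}) = 0
G(23) = mex({0, 1, 2, 3, 4, 6}) = 5
G(24) = mex({0, 1, 2, 3, 4}) = 5
G(25) = mex({0, 1, 3, 4, 7}) = 2
G(26) = mex({0, 1, 3, 4, 5, 7}) = 2
Therefore G(26) = 2.

2


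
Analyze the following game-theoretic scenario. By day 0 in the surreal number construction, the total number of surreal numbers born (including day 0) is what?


Day 0: {|} = 0 is born. Count = 1.
Day n: the number of surreal numbers born by day n is 2^(n+1) - 1.
By day 0: 2^1 - 1 = 1
By day 0: 1 surreal numbers.

1


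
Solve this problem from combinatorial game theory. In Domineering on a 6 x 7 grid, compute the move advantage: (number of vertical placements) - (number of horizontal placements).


Board is 6 x 7 (rows x cols).
Left (vertical) placements: (rows-1) * cols = 5 * 7 = 35
Right (horizontal) placements: rows * (cols-1) = 6 * 6 = 36
Advantage = Left - Right = 35 - 36 = -1

-1


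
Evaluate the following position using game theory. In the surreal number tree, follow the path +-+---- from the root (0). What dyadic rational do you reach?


Sign expansion: +-+----
Rule: track bounds (lo, hi), initially (-inf, +inf). On '+', the current value becomes lo and we move to the simplest number in (value, hi): value + 1 if hi = +inf, otherwise the midpoint (value + hi)/2. On '-', the current value becomes hi and we move to value - 1 if lo = -inf, otherwise the midpoint (lo + value)/2.
Start at 0.
Step 1: sign = +, move right. Bounds: (0, +inf). Value = 1
Step 2: sign = -, move left. Bounds: (0, 1). Value = 1/2
Step 3: sign = +, move right. Bounds: (1/2, 1). Value = 3/4
Step 4: sign = -, move left. Bounds: (1/2, 3/4). Value = 5/8
Step 5: sign = -, move left. Bounds: (1/2, 5/8). Value = 9/16
Step 6: sign = -, move left. Bounds: (1/2, 9/16). Value = 17/32
Step 7: sign = -, move left. Bounds: (1/2, 17/32). Value = 33/64
The surreal number with sign expansion +-+---- is 33/64.

33/64


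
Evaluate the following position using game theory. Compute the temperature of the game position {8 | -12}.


The game is {8 | -12}, a switch {a | b} with numbers a > b.
Cooling {a | b} by t gives {a - t | b + t}, which stops being hot when a - t = b + t, i.e. at t = (a - b)/2. So the temperature of a switch is (a - b)/2.
Temperature = (Left option - Right option) / 2
= (8 - (-12)) / 2
= 20 / 2
= 10

10


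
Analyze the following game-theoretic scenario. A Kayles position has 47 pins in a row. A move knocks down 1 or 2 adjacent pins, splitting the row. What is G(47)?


Kayles: a move removes 1 or 2 adjacent pins from a contiguous row.
Removing pins from a row of k leaves two independent rows (a, b) with a + b = k - 1 (one pin) or a + b = k - 2 (two pins); an end removal gives a = 0.
By Sprague-Grundy, G(k) = mex{ G(a) XOR G(b) } over all these splits. G(0) = 0.
G(1): splits (0,0):0^0=0 -> mex({0}) = 1
G(2): splits (0,1):0^1=1 (0,0):0^0=0 -> mex({0, 1}) = 2
G(3): splits (0,2):0^2=2 (1,1):1^1=0 (0,1):0^1=1 -> mex({0, 1, 2}) = 3
G(4): splits (0,3):0^3=3 (1,2):1^2=3 (0,2):0^2=2 (1,1):1^1=0 -> mex({0, 2, 3}) = 1
G(5): splits (0,4):0^1=1 (1,3):1^3=2 (2,2):2^2=0 (0,3):0^3=3 (1,2):1^2=3 -> mex({0, 1, 2, 3}) = 4
G(6) = mex({0, 1, 2, 4}) = 3
G(7) = mex({0, 1, 3, 4, 5}) = 2
G(8) = mex({0, 2, 3, 5, 6}) = 1
G(9) = mex({0, 1, 2, 3, 6, 7}) = 4
G(10) = mex({0, 1, 3, 4, 5, 7}) = 2
G(11) = mex({0, 1, 2, 3, 4, 5}) = 6
G(12) = mex({0, 1, 2, 3, 5, 6, 7}) = 4
G(13) = mex({0, 2, 3, 4, 6, 7}) = 1
G(14) = mex({0, 1, 4, 5, 6, 7}) = 2
G(15) = mex({0, 1, 2, 3, 4, 5, 6}) = 7
G(16) = mex({0, 2, 3, 5, 6, 7}) = 1
G(17) = mex({0, 1, 2, 3, 5, 6, 7}) = 4
G(18) = mex({0, 1, 2, 4, 5, 6}) = 3
G(19) = mex({0, 1, 3, 4, 5, 7}) = 2
G(20) = mex({0, 2, 3, 4, 5, 6, 7}) = 1
G(21) = mex({0, 1, 2, 3, 5, 6, 7}) = 4
G(22) = mex({0, 1, 2, 3, 4, 5, 7}) = 6
G(23) = mex({0, 1, 2, 3, 4, 5, 6}) = 7
G(24) = mex({0, 1, 2, 3, 5, 6, 7}) = 4
G(25) = mex({0, 2, 3, 4, 6, 7}) = 1
G(26) = mex({0, 1, 3, 4, 5, 6, 7}) = 2
G(27) = mex({0, 1, 2, 3, 4, 5, 6, 7}) = 8
G(28) = mex({0, 1, 2, 3, 4, 6, 7, 8}) = 5
G(29) = mex({0, 1, 2, 3, 5, 6, 7, 8, 9}) = 4
G(30) = mex({0, 1, 2, 3, 4, 5, 6, 9, 10}) = 7
G(31) = mex({0, 1, 3, 4, 5, 7, 10, 11}) = 2
G(32) = mex({0, 2, 3, 4, 5, 6, 7, 9, 11}) = 1
G(33) = mex({0, 1, 2, 3, 4, 5, 6, 7, 9, 12}) = 8
G(34) = mex({0, 1, 2, 3, 4, 5, 7, 8, 11, 12}) = 6
G(35) = mex({0, 1, 2, 3, 4, 5, 6, 8, 9, 10, 11}) = 7
G(36) = mex({0, 1, 2, 3, 5, 6, 7, 9, 10}) = 4
G(37) = mex({0, 2, 3, 4, 6, 7, 9, 10, 11, 12}) = 1
G(38) = mex({0, 1, 3, 4, 5, 6, 7, 9, 10, 11, 12}) = 2
G(39) = mex({0, 1, 2, 4, 5, 6, 7, 9, 10, 12, 14}) = 3
G(40) = mex({0, 2, 3, 4, 6, 7, 11, 12, 14}) = 1
G(41) = mex({0, 1, 2, 3, 5, 6, 7, 9, 10, 11, 12}) = 4
G(42) = mex({0, 1, 2, 3, 4, 5, 6, 9, 10}) = 7
G(43) = mex({0, 1, 3, 4, 5, 7, 9, 10, 12, 15}) = 2
G(44) = mex({0, 2, 3, 4, 5, 6, 7, 9, 10, 12, 15}) = 1
G(45) = mex({0, 1, 2, 3, 4, 5, 6, 7, 9, 10, 12, 14}) = 8
G(46) = mex({0, 1, 3, 4, 5, 7, 8, 11, 12, 14}) = 2
G(47) = mex({0, 1, 2, 3, 4, 5, 6, 8, 9, 10, 11, 12}) = 7
Therefore G(47) = 7.

7


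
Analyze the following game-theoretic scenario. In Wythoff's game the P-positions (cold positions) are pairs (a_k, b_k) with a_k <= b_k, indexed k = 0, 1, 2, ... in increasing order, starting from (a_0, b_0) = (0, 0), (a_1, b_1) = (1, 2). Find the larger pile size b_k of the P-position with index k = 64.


By Wythoff's theorem, a_k = floor(k * phi) and b_k = floor(k * phi^2) = a_k + k, where phi = (1 + sqrt(5))/2 is the golden ratio.
phi = (1 + sqrt(5))/2 = 1.618034
phi^2 = phi + 1 = 2.618034
k = 64
k * phi^2 = 64 * 2.618034 = 167.554175
b_64 = floor(k * phi^2) = 167 (check: a_64 + k = 103 + 64 = 167)

167


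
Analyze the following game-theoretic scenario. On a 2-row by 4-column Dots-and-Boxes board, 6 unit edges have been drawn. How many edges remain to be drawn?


Grid: 2 x 4 boxes, i.e. 3 rows and 5 columns of dots.
Horizontal edges: (rows + 1) * cols = 3 * 4 = 12
Vertical edges: rows * (cols + 1) = 2 * 5 = 10
Total edges: 12 + 10 = 22
Edges drawn: 6
Remaining: 22 - 6 = 16

16


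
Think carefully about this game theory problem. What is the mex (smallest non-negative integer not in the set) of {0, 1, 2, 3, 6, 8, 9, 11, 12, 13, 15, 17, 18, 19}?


Set = {0, 1, 2, 3, 6, 8, 9, 11, 12, 13, 15, 17, 18, 19}
0 is in the set.
1 is in the set.
2 is in the set.
3 is in the set.
4 is NOT in the set. This is the mex.
mex = 4

4


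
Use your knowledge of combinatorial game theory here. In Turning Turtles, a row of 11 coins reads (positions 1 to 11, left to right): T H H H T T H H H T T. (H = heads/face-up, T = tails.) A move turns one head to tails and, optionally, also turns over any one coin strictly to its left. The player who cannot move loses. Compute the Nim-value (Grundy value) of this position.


Coins: T H H H T T H H H T T
Key fact: a single head at position k behaves exactly like a Nim heap of size k (turning it to T and optionally flipping a coin at j < k corresponds to moving the heap from k to j, or to 0), and heads combine as a disjunctive sum (two heads at the same place would cancel, matching j XOR j = 0). So the Nim-value is the XOR of the 1-indexed positions of the heads.
Face-up positions (1-indexed): [2, 3, 4, 7, 8, 9]
XOR 0 with 2: 0 XOR 2 = 2
XOR 2 with 3: 2 XOR 3 = 1
XOR 1 with 4: 1 XOR 4 = 5
XOR 5 with 7: 5 XOR 7 = 2
XOR 2 with 8: 2 XOR 8 = 10
XOR 10 with 9: 10 XOR 9 = 3
Nim-value = 3

3


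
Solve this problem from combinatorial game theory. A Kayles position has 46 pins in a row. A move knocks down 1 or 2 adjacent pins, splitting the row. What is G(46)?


Kayles: a move removes 1 or 2 adjacent pins from a contiguous row.
Removing pins from a row of k leaves two independent rows (a, b) with a + b = k - 1 (one pin) or a + b = k - 2 (two pins); an end removal gives a = 0.
By Sprague-Grundy, G(k) = mex{ G(a) XOR G(b) } over all these splits. G(0) = 0.
G(1): splits (0,0):0^0=0 -> mex({0}) = 1
G(2): splits (0,1):0^1=1 (0,0):0^0=0 -> mex({0, 1}) = 2
G(3): splits (0,2):0^2=2 (1,1):1^1=0 (0,1):0^1=1 -> mex({0, 1, 2}) = 3
G(4): splits (0,3):0^3=3 (1,2):1^2=3 (0,2):0^2=2 (1,1):1^1=0 -> mex({0, 2, 3}) = 1
G(5): splits (0,4):0^1=1 (1,3):1^3=2 (2,2):2^2=0 (0,3):0^3=3 (1,2):1^2=3 -> mex({0, 1, 2, 3}) = 4
G(6) = mex({0, 1, 2, 4}) = 3
G(7) = mex({0, 1, 3, 4, 5}) = 2
G(8) = mex({0, 2, 3, 5, 6}) = 1
G(9) = mex({0, 1, 2, 3, 6, 7}) = 4
G(10) = mex({0, 1, 3, 4, 5, 7}) = 2
G(11) = mex({0, 1, 2, 3, 4, 5}) = 6
G(12) = mex({0, 1, 2, 3, 5, 6, 7}) = 4
G(13) = mex({0, 2, 3, 4, 6, 7}) = 1
G(14) = mex({0, 1, 4, 5, 6, 7}) = 2
G(15) = mex({0, 1, 2, 3, 4, 5, 6}) = 7
G(16) = mex({0, 2, 3, 5, 6, 7}) = 1
G(17) = mex({0, 1, 2, 3, 5, 6, 7}) = 4
G(18) = mex({0, 1, 2, 4, 5, 6}) = 3
G(19) = mex({0, 1, 3, 4, 5, 7}) = 2
G(20) = mex({0, 2, 3, 4, 5, 6, 7}) = 1
G(21) = mex({0, 1, 2, 3, 5, 6, 7}) = 4
G(22) = mex({0, 1, 2, 3, 4, 5, 7}) = 6
G(23) = mex({0, 1, 2, 3, 4, 5, 6}) = 7
G(24) = mex({0, 1, 2, 3, 5, 6, 7}) = 4
G(25) = mex({0, 2, 3, 4, 6, 7}) = 1
G(26) = mex({0, 1, 3, 4, 5, 6, 7}) = 2
G(27) = mex({0, 1, 2, 3, 4, 5, 6, 7}) = 8
G(28) = mex({0, 1, 2, 3, 4, 6, 7, 8}) = 5
G(29) = mex({0, 1, 2, 3, 5, 6, 7, 8, 9}) = 4
G(30) = mex({0, 1, 2, 3, 4, 5, 6, 9, 10}) = 7
G(31) = mex({0, 1, 3, 4, 5, 7, 10, 11}) = 2
G(32) = mex({0, 2, 3, 4, 5, 6, 7, 9, 11}) = 1
G(33) = mex({0, 1, 2, 3, 4, 5, 6, 7, 9, 12}) = 8
G(34) = mex({0, 1, 2, 3, 4, 5, 7, 8, 11, 12}) = 6
G(35) = mex({0, 1, 2, 3, 4, 5, 6, 8, 9, 10, 11}) = 7
G(36) = mex({0, 1, 2, 3, 5, 6, 7, 9, 10}) = 4
G(37) = mex({0, 2, 3, 4, 6, 7, 9, 10, 11, 12}) = 1
G(38) = mex({0, 1, 3, 4, 5, 6, 7, 9, 10, 11, 12}) = 2
G(39) = mex({0, 1, 2, 4, 5, 6, 7, 9, 10, 12, 14}) = 3
G(40) = mex({0, 2, 3, 4, 6, 7, 11, 12, 14}) = 1
G(41) = mex({0, 1, 2, 3, 5, 6, 7, 9, 10, 11, 12}) = 4
G(42) = mex({0, 1, 2, 3, 4, 5, 6, 9, 10}) = 7
G(43) = mex({0, 1, 3, 4, 5, 7, 9, 10, 12, 15}) = 2
G(44) = mex({0, 2, 3, 4, 5, 6, 7, 9, 10, 12, 15}) = 1
G(45) = mex({0, 1, 2, 3, 4, 5, 6, 7, 9, 10, 12, 14}) = 8
G(46) = mex({0, 1, 3, 4, 5, 7, 8, 11, 12, 14}) = 2
Therefore G(46) = 2.

2


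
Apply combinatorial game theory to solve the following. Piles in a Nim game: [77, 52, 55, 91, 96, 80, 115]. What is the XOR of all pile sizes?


We need the XOR (exclusive or) of all pile sizes.
After XOR-ing pile 1 (size 77): 0 XOR 77 = 77
After XOR-ing pile 2 (size 52): 77 XOR 52 = 121
After XOR-ing pile 3 (size 55): 121 XOR 55 = 78
After XOR-ing pile 4 (size 91): 78 XOR 91 = 21
After XOR-ing pile 5 (size 96): 21 XOR 96 = 117
After XOR-ing pile 6 (size 80): 117 XOR 80 = 37
After XOR-ing pile 7 (size 115): 37 XOR 115 = 86
The Nim-value of this position is 86.

86


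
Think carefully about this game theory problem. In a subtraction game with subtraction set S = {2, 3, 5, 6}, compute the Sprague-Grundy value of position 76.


The subtraction set is S = {2, 3, 5, 6}.
G(k) = mex{ G(k - s) : s in S, s <= k }. We compute iteratively: G(0) = 0.
G(1) = mex({}) = 0
G(2) = mex({0}) = 1
G(3) = mex({0}) = 1
G(4) = mex({0, 1}) = 2
G(5) = mex({0, 1}) = 2
G(6) = mex({0, 1, 2}) = 3
G(7) = mex({0, 1, 2}) = 3
G(8) = mex({1, 2, 3}) = 0
G(9) = mex({1, 2, 3}) = 0
G(10) = mex({0, 2, 3}) = 1
G(11) = mex({0, 2, 3}) = 1
G(12) = mex({0, 1, 3}) = 2
G(13) = mex({0, 1, 3}) = 2
Observe that G(8)..G(13) = 0, 0, 1, 1, 2, 2 repeats G(0)..G(5) = 0, 0, 1, 1, 2, 2.
For k >= max(S) = 6, G(k) is determined by the previous 6 values G(k-6)..G(k-1); a window of 6 consecutive values has recurred shifted by 8, so by induction G(k + 8) = G(k) for all k >= 0: the sequence is periodic from the start with period 8.
One period: G(0..7) = 0, 0, 1, 1, 2, 2, 3, 3.
76 mod 8 = 4, so G(76) = G(4) = 2.

2


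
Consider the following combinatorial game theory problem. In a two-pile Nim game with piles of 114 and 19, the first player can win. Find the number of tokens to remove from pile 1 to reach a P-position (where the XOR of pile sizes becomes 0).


Piles: 114 and 19
Current XOR: 114 XOR 19 = 97 (non-zero, so this is an N-position).
To make the XOR zero, we need to find a move that balances the piles.
For pile 1 (size 114): target = 114 XOR 97 = 19
We reduce pile 1 from 114 to 19.
Tokens removed: 114 - 19 = 95
Verification: 19 XOR 19 = 0

95


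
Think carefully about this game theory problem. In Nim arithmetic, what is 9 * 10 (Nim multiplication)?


Nim multiplication is bilinear over XOR: (u XOR v) * w = (u*w) XOR (v*w).
So we split each operand into its bit components and XOR the pairwise Nim products.
9 = 1 + 8 (as XOR of powers of 2).
10 = 2 + 8 (as XOR of powers of 2).
Using the standard Nim-product table on single bits:
  2*2 = 3,   2*4 = 8,   2*8 = 12,
  4*4 = 6,   4*8 = 11,  8*8 = 13,
and  1*x = x (identity), k*l = l*k (commutative).
Pairwise Nim products:
  1 * 2 = 2
  1 * 8 = 8
  8 * 2 = 12
  8 * 8 = 13
XOR them: 2 XOR 8 XOR 12 XOR 13 = 11.
Result: 9 * 10 = 11 (in Nim).

11


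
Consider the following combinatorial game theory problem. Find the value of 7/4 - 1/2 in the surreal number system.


x = 7/4, y = 1/2
Converting to common denominator: 4
x = 7/4, y = 2/4
x - y = 7/4 - 1/2 = 5/4

5/4


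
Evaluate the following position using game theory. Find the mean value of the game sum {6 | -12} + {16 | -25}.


G1 = {6 | -12}, G2 = {16 | -25}
Each is a switch {a | b} with numbers a > b; its mean value is (a + b)/2, and mean value is additive over game sums: m(G1 + G2) = m(G1) + m(G2).
Mean of G1 = (6 + (-12))/2 = -6/2 = -3
Mean of G2 = (16 + (-25))/2 = -9/2 = -9/2
Mean of G1 + G2 = -3 + -9/2 = -15/2

-15/2


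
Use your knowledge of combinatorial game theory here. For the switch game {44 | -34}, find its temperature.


The game is {44 | -34}, a switch {a | b} with numbers a > b.
Cooling {a | b} by t gives {a - t | b + t}, which stops being hot when a - t = b + t, i.e. at t = (a - b)/2. So the temperature of a switch is (a - b)/2.
Temperature = (Left option - Right option) / 2
= (44 - (-34)) / 2
= 78 / 2
= 39

39


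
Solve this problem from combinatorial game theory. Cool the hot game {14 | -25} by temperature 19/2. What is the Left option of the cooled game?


Original game: {14 | -25} (a switch {a | b} with a > b).
Cooling by t (for t below the temperature (a - b)/2 = 39/2) taxes each move by t: {a | b} cooled by t is {a - t | b + t}.
Cooling amount: t = 19/2
Cooled Left option: 14 - 19/2 = 9/2
Cooled Right option: -25 + 19/2 = -31/2
Cooled game: {9/2 | -31/2}
Left option = 9/2

9/2


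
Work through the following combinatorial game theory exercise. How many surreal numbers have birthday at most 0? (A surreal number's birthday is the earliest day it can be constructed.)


Day 0: {|} = 0 is born. Count = 1.
Day n: the number of surreal numbers born by day n is 2^(n+1) - 1.
By day 0: 2^1 - 1 = 1
By day 0: 1 surreal numbers.

1


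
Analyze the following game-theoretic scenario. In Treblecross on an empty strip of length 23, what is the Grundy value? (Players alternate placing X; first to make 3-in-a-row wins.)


Treblecross: place X on empty cells; 3-in-a-row wins.
Playing within two cells of an existing X lets the opponent win at once, so sensible play treats the cells i-2..i+2 around each X as dead. The player left with no safe cell loses, so this is a normal-play take-away game on strips of safe cells.
Placing X at cell i (0-indexed) of a strip of k safe cells leaves independent strips of sizes max(0, i-2) and max(0, k-i-3). Hence G(k) = mex{ G(max(0,i-2)) XOR G(max(0,k-i-3)) : 0 <= i < k }, with G(0) = 0.
G(1): splits (0,0):0^0=0 -> mex({0}) = 1
G(2): splits (0,0):0^0=0 -> mex({0}) = 1
G(3): splits (0,0):0^0=0 -> mex({0}) = 1
G(4): splits (0,1):0^1=1 (0,0):0^0=0 -> mex({0, 1}) = 2
G(5): splits (0,2):0^1=1 (0,1):0^1=1 (0,0):0^0=0 -> mex({0, 1}) = 2
G(6) = mex({1}) = 0
G(7) = mex({0, 1, 2}) = 3
G(8) = mex({0, 1, 2}) = 3
G(9) = mex({0, 2}) = 1
G(10) = mex({0, 2, 3}) = 1
G(11) = mex({0, 3}) = 1
G(12) = mex({1, 3}) = 0
G(13) = mex({0, 1, 2, 3}) = 4
G(14) = mex({0, 1, 2}) = 3
G(15) = mex({0, 1, 2}) = 3
G(16) = mex({0, 1, 2, 4}) = 3
G(17) = mex({0, 1, 3, 4}) = 2
G(18) = mex({0, 1, 3, 4}) = 2
G(19) = mex({0, 1, 3, 5}) = 2
G(20) = mex({0, 1, 2, 3, 5}) = 4
G(21) = mex({0, 1, 2, 3, 5}) = 4
G(22) = mex({1, 2, 6}) = 0
G(23) = mex({0, 1, 2, 3, 4, 6}) = 5
Therefore G(23) = 5.

5


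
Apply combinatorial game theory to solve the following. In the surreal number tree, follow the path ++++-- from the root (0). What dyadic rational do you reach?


Sign expansion: ++++--
Rule: track bounds (lo, hi), initially (-inf, +inf). On '+', the current value becomes lo and we move to the simplest number in (value, hi): value + 1 if hi = +inf, otherwise the midpoint (value + hi)/2. On '-', the current value becomes hi and we move to value - 1 if lo = -inf, otherwise the midpoint (lo + value)/2.
Start at 0.
Step 1: sign = +, move right. Bounds: (0, +inf). Value = 1
Step 2: sign = +, move right. Bounds: (1, +inf). Value = 2
Step 3: sign = +, move right. Bounds: (2, +inf). Value = 3
Step 4: sign = +, move right. Bounds: (3, +inf). Value = 4
Step 5: sign = -, move left. Bounds: (3, 4). Value = 7/2
Step 6: sign = -, move left. Bounds: (3, 7/2). Value = 13/4
The surreal number with sign expansion ++++-- is 13/4.

13/4


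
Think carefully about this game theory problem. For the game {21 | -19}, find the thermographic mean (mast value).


Game = {21 | -19}, a switch {a | b} with numbers a > b.
Its thermograph has left wall a - t and right wall b + t, which meet at t = (a - b)/2, where both equal (a + b)/2. So the mast (mean value) is at (a + b)/2.
Mean = (21 + (-19))/2 = 2/2 = 1

1


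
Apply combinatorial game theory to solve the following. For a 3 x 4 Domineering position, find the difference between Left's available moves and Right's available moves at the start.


Board is 3 x 4 (rows x cols).
Left (vertical) placements: (rows-1) * cols = 2 * 4 = 8
Right (horizontal) placements: rows * (cols-1) = 3 * 3 = 9
Advantage = Left - Right = 8 - 9 = -1

-1


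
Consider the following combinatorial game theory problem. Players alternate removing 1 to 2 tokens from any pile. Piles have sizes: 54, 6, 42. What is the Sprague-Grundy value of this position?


Subtraction set: {1, 2}
For this subtraction set, G(n) = n mod 3 (period = max + 1 = 3).
Pile 1 (size 54): G(54) = 54 mod 3 = 0
Pile 2 (size 6): G(6) = 6 mod 3 = 0
Pile 3 (size 42): G(42) = 42 mod 3 = 0
Total Grundy value = XOR of all: 0 XOR 0 XOR 0 = 0

0


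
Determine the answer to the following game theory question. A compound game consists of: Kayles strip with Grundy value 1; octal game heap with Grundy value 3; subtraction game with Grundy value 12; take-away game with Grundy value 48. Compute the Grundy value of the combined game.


By the Sprague-Grundy theorem, the Grundy value of a sum of games is the XOR of individual Grundy values.
Kayles strip: Grundy value = 1. Running XOR: 0 XOR 1 = 1
octal game heap: Grundy value = 3. Running XOR: 1 XOR 3 = 2
subtraction game: Grundy value = 12. Running XOR: 2 XOR 12 = 14
take-away game: Grundy value = 48. Running XOR: 14 XOR 48 = 62
The combined Grundy value is 62.

62


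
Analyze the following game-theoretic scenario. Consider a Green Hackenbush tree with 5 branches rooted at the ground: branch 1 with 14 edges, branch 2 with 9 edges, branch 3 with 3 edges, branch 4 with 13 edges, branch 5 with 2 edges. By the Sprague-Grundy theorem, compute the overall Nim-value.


The tree has 5 branches from the ground vertex.
In Green Hackenbush, the Nim-value of a simple path of length k is k.
Branch 1: length 14, Nim-value = 14
Branch 2: length 9, Nim-value = 9
Branch 3: length 3, Nim-value = 3
Branch 4: length 13, Nim-value = 13
Branch 5: length 2, Nim-value = 2
Total Nim-value = XOR of all branch values:
0 XOR 14 = 14
14 XOR 9 = 7
7 XOR 3 = 4
4 XOR 13 = 9
9 XOR 2 = 11
Nim-value of the tree = 11

11


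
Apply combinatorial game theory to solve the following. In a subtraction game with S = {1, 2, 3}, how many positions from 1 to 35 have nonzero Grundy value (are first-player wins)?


Subtraction set S = {1, 2, 3}, so G(n) = n mod 4.
G(n) = 0 when n is a multiple of 4.
Multiples of 4 in [1, 35]: 8
N-positions (nonzero Grundy) = 35 - 8 = 27

27


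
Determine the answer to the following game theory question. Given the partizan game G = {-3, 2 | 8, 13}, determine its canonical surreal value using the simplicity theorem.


Left options: {-3, 2}, max = 2
Right options: {8, 13}, min = 8
All options are numbers and max(Left) < min(Right), so by the simplicity theorem the value is the simplest (earliest-born) number strictly between 2 and 8.
Integers 3 through 7 all lie strictly between 2 and 8.
Among integers, the simplest (lowest birthday = smallest |n|; 0 is born on day 0, +-n on day n) is 3.
No non-integer in the interval can be simpler: if x is a non-integer in the interval, then floor(x) or ceil(x) also lies in the interval (the interval contains an integer), and both are proper prefixes of x's sign expansion, i.e. born earlier. So the game value is 3.
Game value = 3

3


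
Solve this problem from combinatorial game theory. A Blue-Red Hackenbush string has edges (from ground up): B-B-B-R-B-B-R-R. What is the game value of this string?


Edges (from ground): B-B-B-R-B-B-R-R
By Berlekamp's sign-expansion rule, a Blue-Red Hackenbush stalk has the value of the surreal number whose sign sequence is the edge sequence with B -> + and R -> -.
Sign sequence: +++-++--
Trace the sign expansion in the surreal number tree, starting from 0:
Edge 1: B (sign +) -> bounds (0, +inf), value = 1
Edge 2: B (sign +) -> bounds (1, +inf), value = 2
Edge 3: B (sign +) -> bounds (2, +inf), value = 3
Edge 4: R (sign -) -> bounds (2, 3), value = 5/2
Edge 5: B (sign +) -> bounds (5/2, 3), value = 11/4
Edge 6: B (sign +) -> bounds (11/4, 3), value = 23/8
Edge 7: R (sign -) -> bounds (11/4, 23/8), value = 45/16
Edge 8: R (sign -) -> bounds (11/4, 45/16), value = 89/32
Game value = 89/32

89/32


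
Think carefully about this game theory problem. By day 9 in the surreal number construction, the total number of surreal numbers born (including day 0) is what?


Day 0: {|} = 0 is born. Count = 1.
Day n: the number of surreal numbers born by day n is 2^(n+1) - 1.
By day 0: 2^1 - 1 = 1
By day 1: 2^2 - 1 = 3
By day 2: 2^3 - 1 = 7
By day 3: 2^4 - 1 = 15
By day 4: 2^5 - 1 = 31
By day 5: 2^6 - 1 = 63
By day 6: 2^7 - 1 = 127
By day 7: 2^8 - 1 = 255
By day 8: 2^9 - 1 = 511
By day 9: 2^10 - 1 = 1023
By day 9: 1023 surreal numbers.

1023


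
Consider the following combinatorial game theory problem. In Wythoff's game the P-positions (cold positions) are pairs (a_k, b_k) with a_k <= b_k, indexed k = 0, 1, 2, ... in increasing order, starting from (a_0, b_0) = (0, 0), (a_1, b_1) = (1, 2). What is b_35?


By Wythoff's theorem, a_k = floor(k * phi) and b_k = floor(k * phi^2) = a_k + k, where phi = (1 + sqrt(5))/2 is the golden ratio.
phi = (1 + sqrt(5))/2 = 1.618034
phi^2 = phi + 1 = 2.618034
k = 35
k * phi^2 = 35 * 2.618034 = 91.631190
b_35 = floor(k * phi^2) = 91 (check: a_35 + k = 56 + 35 = 91)

91


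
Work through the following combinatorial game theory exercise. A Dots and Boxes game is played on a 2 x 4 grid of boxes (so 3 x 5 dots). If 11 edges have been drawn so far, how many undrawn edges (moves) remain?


Grid: 2 x 4 boxes, i.e. 3 rows and 5 columns of dots.
Horizontal edges: (rows + 1) * cols = 3 * 4 = 12
Vertical edges: rows * (cols + 1) = 2 * 5 = 10
Total edges: 12 + 10 = 22
Edges drawn: 11
Remaining: 22 - 11 = 11

11


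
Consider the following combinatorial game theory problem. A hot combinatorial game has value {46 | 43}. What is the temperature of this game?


The game is {46 | 43}, a switch {a | b} with numbers a > b.
Cooling {a | b} by t gives {a - t | b + t}, which stops being hot when a - t = b + t, i.e. at t = (a - b)/2. So the temperature of a switch is (a - b)/2.
Temperature = (Left option - Right option) / 2
= (46 - (43)) / 2
= 3 / 2
= 3/2

3/2


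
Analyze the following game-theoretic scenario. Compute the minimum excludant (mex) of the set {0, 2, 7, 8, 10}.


Set = {0, 2, 7, 8, 10}
0 is in the set.
1 is NOT in the set. This is the mex.
mex = 1

1


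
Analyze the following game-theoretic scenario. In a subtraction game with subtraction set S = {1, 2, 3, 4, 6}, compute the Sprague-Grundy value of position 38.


The subtraction set is S = {1, 2, 3, 4, 6}.
G(k) = mex{ G(k - s) : s in S, s <= k }. We compute iteratively: G(0) = 0.
G(1) = mex({0}) = 1
G(2) = mex({0, 1}) = 2
G(3) = mex({0, 1, 2}) = 3
G(4) = mex({0, 1, 2, 3}) = 4
G(5) = mex({1, 2, 3, 4}) = 0
G(6) = mex({0, 2, 3, 4}) = 1
G(7) = mex({0, 1, 3, 4}) = 2
G(8) = mex({0, 1, 2, 4}) = 3
G(9) = mex({0, 1, 2, 3}) = 4
G(10) = mex({1, 2, 3, 4}) = 0
Observe that G(5)..G(10) = 0, 1, 2, 3, 4, 0 repeats G(0)..G(5) = 0, 1, 2, 3, 4, 0.
For k >= max(S) = 6, G(k) is determined by the previous 6 values G(k-6)..G(k-1); a window of 6 consecutive values has recurred shifted by 5, so by induction G(k + 5) = G(k) for all k >= 0: the sequence is periodic from the start with period 5.
One period: G(0..4) = 0, 1, 2, 3, 4.
38 mod 5 = 3, so G(38) = G(3) = 3.

3


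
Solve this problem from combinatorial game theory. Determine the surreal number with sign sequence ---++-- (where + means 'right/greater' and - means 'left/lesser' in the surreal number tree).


Sign expansion: ---++--
Rule: track bounds (lo, hi), initially (-inf, +inf). On '+', the current value becomes lo and we move to the simplest number in (value, hi): value + 1 if hi = +inf, otherwise the midpoint (value + hi)/2. On '-', the current value becomes hi and we move to value - 1 if lo = -inf, otherwise the midpoint (lo + value)/2.
Start at 0.
Step 1: sign = -, move left. Bounds: (-inf, 0). Value = -1
Step 2: sign = -, move left. Bounds: (-inf, -1). Value = -2
Step 3: sign = -, move left. Bounds: (-inf, -2). Value = -3
Step 4: sign = +, move right. Bounds: (-3, -2). Value = -5/2
Step 5: sign = +, move right. Bounds: (-5/2, -2). Value = -9/4
Step 6: sign = -, move left. Bounds: (-5/2, -9/4). Value = -19/8
Step 7: sign = -, move left. Bounds: (-5/2, -19/8). Value = -39/16
The surreal number with sign expansion ---++-- is -39/16.

-39/16


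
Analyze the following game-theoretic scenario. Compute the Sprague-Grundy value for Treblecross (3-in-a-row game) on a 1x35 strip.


Treblecross: place X on empty cells; 3-in-a-row wins.
Playing within two cells of an existing X lets the opponent win at once, so sensible play treats the cells i-2..i+2 around each X as dead. The player left with no safe cell loses, so this is a normal-play take-away game on strips of safe cells.
Placing X at cell i (0-indexed) of a strip of k safe cells leaves independent strips of sizes max(0, i-2) and max(0, k-i-3). Hence G(k) = mex{ G(max(0,i-2)) XOR G(max(0,k-i-3)) : 0 <= i < k }, with G(0) = 0.
G(1): splits (0,0):0^0=0 -> mex({0}) = 1
G(2): splits (0,0):0^0=0 -> mex({0}) = 1
G(3): splits (0,0):0^0=0 -> mex({0}) = 1
G(4): splits (0,1):0^1=1 (0,0):0^0=0 -> mex({0, 1}) = 2
G(5): splits (0,2):0^1=1 (0,1):0^1=1 (0,0):0^0=0 -> mex({0, 1}) = 2
G(6) = mex({1}) = 0
G(7) = mex({0, 1, 2}) = 3
G(8) = mex({0, 1, 2}) = 3
G(9) = mex({0, 2}) = 1
G(10) = mex({0, 2, 3}) = 1
G(11) = mex({0, 3}) = 1
G(12) = mex({1, 3}) = 0
G(13) = mex({0, 1, 2, 3}) = 4
G(14) = mex({0, 1, 2}) = 3
G(15) = mex({0, 1, 2}) = 3
G(16) = mex({0, 1, 2, 4}) = 3
G(17) = mex({0, 1, 3, 4}) = 2
G(18) = mex({0, 1, 3, 4}) = 2
G(19) = mex({0, 1, 3, 5}) = 2
G(20) = mex({0, 1, 2, 3, 5}) = 4
G(21) = mex({0, 1, 2, 3, 5}) = 4
G(22) = mex({1, 2, 6}) = 0
G(23) = mex({0, 1, 2, 3, 4, 6}) = 5
G(24) = mex({0, 1, 2, 3, 4}) = 5
G(25) = mex({0, 1, 3, 4, 7}) = 2
G(26) = mex({0, 1, 3, 4, 5, 7}) = 2
G(27) = mex({0, 1, 3, 5}) = 2
G(28) = mex({0, 1, 2, 5}) = 3
G(29) = mex({0, 1, 2, 4, 5, 6}) = 3
G(30) = mex({1, 2, 4, 6}) = 0
G(31) = mex({0, 1, 2, 3, 4, 6}) = 5
G(32) = mex({1, 2, 3, 4, 7}) = 0
G(33) = mex({0, 3, 7}) = 1
G(34) = mex({0, 2, 3, 5, 7}) = 1
G(35) = mex({0, 2, 3, 5, 6}) = 1
Therefore G(35) = 1.

1


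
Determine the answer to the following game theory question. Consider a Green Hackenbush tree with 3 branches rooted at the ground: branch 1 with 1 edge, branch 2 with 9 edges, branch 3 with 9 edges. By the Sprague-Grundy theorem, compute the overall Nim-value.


The tree has 3 branches from the ground vertex.
In Green Hackenbush, the Nim-value of a simple path of length k is k.
Branch 1: length 1, Nim-value = 1
Branch 2: length 9, Nim-value = 9
Branch 3: length 9, Nim-value = 9
Total Nim-value = XOR of all branch values:
0 XOR 1 = 1
1 XOR 9 = 8
8 XOR 9 = 1
Nim-value of the tree = 1

1


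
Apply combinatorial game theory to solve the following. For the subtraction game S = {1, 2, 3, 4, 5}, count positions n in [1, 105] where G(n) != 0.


Subtraction set S = {1, 2, 3, 4, 5}, so G(n) = n mod 6.
G(n) = 0 when n is a multiple of 6.
Multiples of 6 in [1, 105]: 17
N-positions (nonzero Grundy) = 105 - 17 = 88

88


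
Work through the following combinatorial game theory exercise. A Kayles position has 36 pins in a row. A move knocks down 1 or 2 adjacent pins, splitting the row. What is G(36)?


Kayles: a move removes 1 or 2 adjacent pins from a contiguous row.
Removing pins from a row of k leaves two independent rows (a, b) with a + b = k - 1 (one pin) or a + b = k - 2 (two pins); an end removal gives a = 0.
By Sprague-Grundy, G(k) = mex{ G(a) XOR G(b) } over all these splits. G(0) = 0.
G(1): splits (0,0):0^0=0 -> mex({0}) = 1
G(2): splits (0,1):0^1=1 (0,0):0^0=0 -> mex({0, 1}) = 2
G(3): splits (0,2):0^2=2 (1,1):1^1=0 (0,1):0^1=1 -> mex({0, 1, 2}) = 3
G(4): splits (0,3):0^3=3 (1,2):1^2=3 (0,2):0^2=2 (1,1):1^1=0 -> mex({0, 2, 3}) = 1
G(5): splits (0,4):0^1=1 (1,3):1^3=2 (2,2):2^2=0 (0,3):0^3=3 (1,2):1^2=3 -> mex({0, 1, 2, 3}) = 4
G(6) = mex({0, 1, 2, 4}) = 3
G(7) = mex({0, 1, 3, 4, 5}) = 2
G(8) = mex({0, 2, 3, 5, 6}) = 1
G(9) = mex({0, 1, 2, 3, 6, 7}) = 4
G(10) = mex({0, 1, 3, 4, 5, 7}) = 2
G(11) = mex({0, 1, 2, 3, 4, 5}) = 6
G(12) = mex({0, 1, 2, 3, 5, 6, 7}) = 4
G(13) = mex({0, 2, 3, 4, 6, 7}) = 1
G(14) = mex({0, 1, 4, 5, 6, 7}) = 2
G(15) = mex({0, 1, 2, 3, 4, 5, 6}) = 7
G(16) = mex({0, 2, 3, 5, 6, 7}) = 1
G(17) = mex({0, 1, 2, 3, 5, 6, 7}) = 4
G(18) = mex({0, 1, 2, 4, 5, 6}) = 3
G(19) = mex({0, 1, 3, 4, 5, 7}) = 2
G(20) = mex({0, 2, 3, 4, 5, 6, 7}) = 1
G(21) = mex({0, 1, 2, 3, 5, 6, 7}) = 4
G(22) = mex({0, 1, 2, 3, 4, 5, 7}) = 6
G(23) = mex({0, 1, 2, 3, 4, 5, 6}) = 7
G(24) = mex({0, 1, 2, 3, 5, 6, 7}) = 4
G(25) = mex({0, 2, 3, 4, 6, 7}) = 1
G(26) = mex({0, 1, 3, 4, 5, 6, 7}) = 2
G(27) = mex({0, 1, 2, 3, 4, 5, 6, 7}) = 8
G(28) = mex({0, 1, 2, 3, 4, 6, 7, 8}) = 5
G(29) = mex({0, 1, 2, 3, 5, 6, 7, 8, 9}) = 4
G(30) = mex({0, 1, 2, 3, 4, 5, 6, 9, 10}) = 7
G(31) = mex({0, 1, 3, 4, 5, 7, 10, 11}) = 2
G(32) = mex({0, 2, 3, 4, 5, 6, 7, 9, 11}) = 1
G(33) = mex({0, 1, 2, 3, 4, 5, 6, 7, 9, 12}) = 8
G(34) = mex({0, 1, 2, 3, 4, 5, 7, 8, 11, 12}) = 6
G(35) = mex({0, 1, 2, 3, 4, 5, 6, 8, 9, 10, 11}) = 7
G(36) = mex({0, 1, 2, 3, 5, 6, 7, 9, 10}) = 4
Therefore G(36) = 4.

4


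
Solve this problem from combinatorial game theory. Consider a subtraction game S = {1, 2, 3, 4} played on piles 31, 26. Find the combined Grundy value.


Subtraction set: {1, 2, 3, 4}
For this subtraction set, G(n) = n mod 5 (period = max + 1 = 5).
Pile 1 (size 31): G(31) = 31 mod 5 = 1
Pile 2 (size 26): G(26) = 26 mod 5 = 1
Total Grundy value = XOR of all: 1 XOR 1 = 0

0


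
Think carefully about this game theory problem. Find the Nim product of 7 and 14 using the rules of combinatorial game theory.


Nim multiplication is bilinear over XOR: (u XOR v) * w = (u*w) XOR (v*w).
So we split each operand into its bit components and XOR the pairwise Nim products.
7 = 1 + 2 + 4 (as XOR of powers of 2).
14 = 2 + 4 + 8 (as XOR of powers of 2).
Using the standard Nim-product table on single bits:
  2*2 = 3,   2*4 = 8,   2*8 = 12,
  4*4 = 6,   4*8 = 11,  8*8 = 13,
and  1*x = x (identity), k*l = l*k (commutative).
Pairwise Nim products:
  1 * 2 = 2
  1 * 4 = 4
  1 * 8 = 8
  2 * 2 = 3
  2 * 4 = 8
  2 * 8 = 12
  4 * 2 = 8
  4 * 4 = 6
  4 * 8 = 11
XOR them: 2 XOR 4 XOR 8 XOR 3 XOR 8 XOR 12 XOR 8 XOR 6 XOR 11 = 12.
Result: 7 * 14 = 12 (in Nim).

12


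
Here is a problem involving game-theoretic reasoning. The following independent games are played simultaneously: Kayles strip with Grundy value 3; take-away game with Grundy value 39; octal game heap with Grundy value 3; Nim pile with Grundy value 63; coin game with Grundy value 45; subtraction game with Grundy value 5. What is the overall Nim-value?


By the Sprague-Grundy theorem, the Grundy value of a sum of games is the XOR of individual Grundy values.
Kayles strip: Grundy value = 3. Running XOR: 0 XOR 3 = 3
take-away game: Grundy value = 39. Running XOR: 3 XOR 39 = 36
octal game heap: Grundy value = 3. Running XOR: 36 XOR 3 = 39
Nim pile: Grundy value = 63. Running XOR: 39 XOR 63 = 24
coin game: Grundy value = 45. Running XOR: 24 XOR 45 = 53
subtraction game: Grundy value = 5. Running XOR: 53 XOR 5 = 48
The combined Grundy value is 48.

48


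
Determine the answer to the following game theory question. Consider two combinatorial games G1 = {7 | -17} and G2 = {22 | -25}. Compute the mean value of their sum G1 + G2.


G1 = {7 | -17}, G2 = {22 | -25}
Each is a switch {a | b} with numbers a > b; its mean value is (a + b)/2, and mean value is additive over game sums: m(G1 + G2) = m(G1) + m(G2).
Mean of G1 = (7 + (-17))/2 = -10/2 = -5
Mean of G2 = (22 + (-25))/2 = -3/2 = -3/2
Mean of G1 + G2 = -5 + -3/2 = -13/2

-13/2


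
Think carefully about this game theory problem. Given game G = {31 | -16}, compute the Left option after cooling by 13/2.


Original game: {31 | -16} (a switch {a | b} with a > b).
Cooling by t (for t below the temperature (a - b)/2 = 47/2) taxes each move by t: {a | b} cooled by t is {a - t | b + t}.
Cooling amount: t = 13/2
Cooled Left option: 31 - 13/2 = 49/2
Cooled Right option: -16 + 13/2 = -19/2
Cooled game: {49/2 | -19/2}
Left option = 49/2

49/2


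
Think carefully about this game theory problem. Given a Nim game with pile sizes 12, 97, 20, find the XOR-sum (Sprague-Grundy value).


We need the XOR (exclusive or) of all pile sizes.
After XOR-ing pile 1 (size 12): 0 XOR 12 = 12
After XOR-ing pile 2 (size 97): 12 XOR 97 = 109
After XOR-ing pile 3 (size 20): 109 XOR 20 = 121
The Nim-value of this position is 121.

121


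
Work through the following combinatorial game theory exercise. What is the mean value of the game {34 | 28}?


Game = {34 | 28}, a switch {a | b} with numbers a > b.
Its thermograph has left wall a - t and right wall b + t, which meet at t = (a - b)/2, where both equal (a + b)/2. So the mast (mean value) is at (a + b)/2.
Mean = (34 + (28))/2 = 62/2 = 31

31


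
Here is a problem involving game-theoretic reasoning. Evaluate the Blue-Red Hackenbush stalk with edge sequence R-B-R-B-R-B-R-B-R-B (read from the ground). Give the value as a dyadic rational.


Edges (from ground): R-B-R-B-R-B-R-B-R-B
By Berlekamp's sign-expansion rule, a Blue-Red Hackenbush stalk has the value of the surreal number whose sign sequence is the edge sequence with B -> + and R -> -.
Sign sequence: -+-+-+-+-+
Trace the sign expansion in the surreal number tree, starting from 0:
Edge 1: R (sign -) -> bounds (-inf, 0), value = -1
Edge 2: B (sign +) -> bounds (-1, 0), value = -1/2
Edge 3: R (sign -) -> bounds (-1, -1/2), value = -3/4
Edge 4: B (sign +) -> bounds (-3/4, -1/2), value = -5/8
Edge 5: R (sign -) -> bounds (-3/4, -5/8), value = -11/16
Edge 6: B (sign +) -> bounds (-11/16, -5/8), value = -21/32
Edge 7: R (sign -) -> bounds (-11/16, -21/32), value = -43/64
Edge 8: B (sign +) -> bounds (-43/64, -21/32), value = -85/128
Edge 9: R (sign -) -> bounds (-43/64, -85/128), value = -171/256
Edge 10: B (sign +) -> bounds (-171/256, -85/128), value = -341/512
Game value = -341/512

-341/512


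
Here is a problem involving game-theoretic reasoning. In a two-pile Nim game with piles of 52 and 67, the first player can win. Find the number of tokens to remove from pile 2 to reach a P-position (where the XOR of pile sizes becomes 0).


Piles: 52 and 67
Current XOR: 52 XOR 67 = 119 (non-zero, so this is an N-position).
To make the XOR zero, we need to find a move that balances the piles.
For pile 2 (size 67): target = 67 XOR 119 = 52
We reduce pile 2 from 67 to 52.
Tokens removed: 67 - 52 = 15
Verification: 52 XOR 52 = 0

15


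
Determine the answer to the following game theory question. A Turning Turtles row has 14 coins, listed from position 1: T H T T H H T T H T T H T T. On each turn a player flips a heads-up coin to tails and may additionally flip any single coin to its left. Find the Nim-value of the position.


Coins: T H T T H H T T H T T H T T
Key fact: a single head at position k behaves exactly like a Nim heap of size k (turning it to T and optionally flipping a coin at j < k corresponds to moving the heap from k to j, or to 0), and heads combine as a disjunctive sum (two heads at the same place would cancel, matching j XOR j = 0). So the Nim-value is the XOR of the 1-indexed positions of the heads.
Face-up positions (1-indexed): [2, 5, 6, 9, 12]
XOR 0 with 2: 0 XOR 2 = 2
XOR 2 with 5: 2 XOR 5 = 7
XOR 7 with 6: 7 XOR 6 = 1
XOR 1 with 9: 1 XOR 9 = 8
XOR 8 with 12: 8 XOR 12 = 4
Nim-value = 4

4


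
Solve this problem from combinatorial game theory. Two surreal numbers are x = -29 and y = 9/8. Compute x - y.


x = -29, y = 9/8
Converting to common denominator: 8
x = -232/8, y = 9/8
x - y = -29 - 9/8 = -241/8

-241/8


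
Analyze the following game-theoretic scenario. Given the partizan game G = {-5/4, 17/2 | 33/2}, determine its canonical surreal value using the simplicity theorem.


Left options: {-5/4, 17/2}, max = 17/2
Right options: {33/2}, min = 33/2
All options are numbers and max(Left) < min(Right), so by the simplicity theorem the value is the simplest (earliest-born) number strictly between 17/2 and 33/2.
Integers 9 through 16 all lie strictly between 17/2 and 33/2.
Among integers, the simplest (lowest birthday = smallest |n|; 0 is born on day 0, +-n on day n) is 9.
No non-integer in the interval can be simpler: if x is a non-integer in the interval, then floor(x) or ceil(x) also lies in the interval (the interval contains an integer), and both are proper prefixes of x's sign expansion, i.e. born earlier. So the game value is 9.
Game value = 9

9


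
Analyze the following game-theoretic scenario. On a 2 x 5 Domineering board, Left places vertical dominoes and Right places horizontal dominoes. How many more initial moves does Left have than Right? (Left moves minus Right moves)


Board is 2 x 5 (rows x cols).
Left (vertical) placements: (rows-1) * cols = 1 * 5 = 5
Right (horizontal) placements: rows * (cols-1) = 2 * 4 = 8
Advantage = Left - Right = 5 - 8 = -3

-3
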